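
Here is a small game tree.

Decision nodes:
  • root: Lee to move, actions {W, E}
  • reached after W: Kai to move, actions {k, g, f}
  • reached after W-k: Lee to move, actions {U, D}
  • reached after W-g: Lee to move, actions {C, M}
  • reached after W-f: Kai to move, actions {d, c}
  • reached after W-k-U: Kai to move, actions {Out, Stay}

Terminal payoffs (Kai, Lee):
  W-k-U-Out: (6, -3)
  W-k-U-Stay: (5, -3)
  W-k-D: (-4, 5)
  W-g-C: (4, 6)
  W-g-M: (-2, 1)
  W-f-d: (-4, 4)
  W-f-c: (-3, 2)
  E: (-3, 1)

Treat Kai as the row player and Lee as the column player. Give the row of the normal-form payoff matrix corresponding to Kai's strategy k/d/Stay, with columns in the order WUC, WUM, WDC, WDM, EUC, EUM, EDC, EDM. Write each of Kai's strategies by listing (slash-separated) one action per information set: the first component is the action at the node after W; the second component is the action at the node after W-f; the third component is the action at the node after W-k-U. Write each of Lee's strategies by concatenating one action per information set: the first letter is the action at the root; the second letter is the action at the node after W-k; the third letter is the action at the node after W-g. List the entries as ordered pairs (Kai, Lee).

(5,-3) (5,-3) (-4,5) (-4,5) (-3,1) (-3,1) (-3,1) (-3,1)

vs WUC: Lee plays W → Kai plays k at [W] → Lee plays U at [W-k] → Kai plays Stay at [W-k-U] → (5, -3)
vs WUM: Lee plays W → Kai plays k at [W] → Lee plays U at [W-k] → Kai plays Stay at [W-k-U] → (5, -3)
vs WDC: Lee plays W → Kai plays k at [W] → Lee plays D at [W-k] → (-4, 5)
vs WDM: Lee plays W → Kai plays k at [W] → Lee plays D at [W-k] → (-4, 5)
vs EUC: Lee plays E → (-3, 1)
vs EUM: Lee plays E → (-3, 1)
vs EDC: Lee plays E → (-3, 1)
vs EDM: Lee plays E → (-3, 1)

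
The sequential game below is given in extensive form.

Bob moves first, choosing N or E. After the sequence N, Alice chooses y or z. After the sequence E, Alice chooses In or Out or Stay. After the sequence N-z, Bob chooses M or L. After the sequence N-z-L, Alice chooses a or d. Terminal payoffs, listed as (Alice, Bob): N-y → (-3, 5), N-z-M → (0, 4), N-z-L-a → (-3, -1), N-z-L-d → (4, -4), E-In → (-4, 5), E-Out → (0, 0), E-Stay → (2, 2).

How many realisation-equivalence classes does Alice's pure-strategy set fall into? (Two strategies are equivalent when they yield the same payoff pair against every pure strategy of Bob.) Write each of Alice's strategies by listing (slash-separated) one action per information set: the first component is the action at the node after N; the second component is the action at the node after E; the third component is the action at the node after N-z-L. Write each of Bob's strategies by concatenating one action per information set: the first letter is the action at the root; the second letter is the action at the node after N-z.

Alice has 12 pure strategies: y/In/a, y/In/d, y/Out/a, y/Out/d, y/Stay/a, y/Stay/d, z/In/a, z/In/d, z/Out/a, z/Out/d, z/Stay/a, z/Stay/d. Columns: NM, NL, EM, EL.
{y/In/a, y/In/d} → row (-3,5) (-3,5) (-4,5) (-4,5)
{y/Out/a, y/Out/d} → row (-3,5) (-3,5) (0,0) (0,0)
{y/Stay/a, y/Stay/d} → row (-3,5) (-3,5) (2,2) (2,2)
{z/In/a} → row (0,4) (-3,-1) (-4,5) (-4,5)
{z/In/d} → row (0,4) (4,-4) (-4,5) (-4,5)
{z/Out/a} → row (0,4) (-3,-1) (0,0) (0,0)
{z/Out/d} → row (0,4) (4,-4) (0,0) (0,0)
{z/Stay/a} → row (0,4) (-3,-1) (2,2) (2,2)
{z/Stay/d} → row (0,4) (4,-4) (2,2) (2,2)
That's 9 distinct rows out of 12 strategies.

9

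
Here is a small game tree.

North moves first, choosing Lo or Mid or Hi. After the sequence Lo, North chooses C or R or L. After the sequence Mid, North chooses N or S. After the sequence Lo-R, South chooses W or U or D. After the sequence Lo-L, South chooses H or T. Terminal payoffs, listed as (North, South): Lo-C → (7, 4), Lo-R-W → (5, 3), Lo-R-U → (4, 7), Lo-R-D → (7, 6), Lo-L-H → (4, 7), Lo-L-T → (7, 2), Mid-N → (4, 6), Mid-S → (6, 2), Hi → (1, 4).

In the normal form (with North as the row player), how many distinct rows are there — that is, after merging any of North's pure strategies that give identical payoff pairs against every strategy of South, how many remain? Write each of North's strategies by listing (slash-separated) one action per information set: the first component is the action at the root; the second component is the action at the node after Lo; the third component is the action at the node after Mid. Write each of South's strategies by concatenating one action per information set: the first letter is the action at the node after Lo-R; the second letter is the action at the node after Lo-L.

6

North has 18 pure strategies: Lo/C/N, Lo/C/S, Lo/R/N, Lo/R/S, Lo/L/N, Lo/L/S, Mid/C/N, Mid/C/S, Mid/R/N, Mid/R/S, Mid/L/N, Mid/L/S, Hi/C/N, Hi/C/S, Hi/R/N, Hi/R/S, Hi/L/N, Hi/L/S. Columns: WH, WT, UH, UT, DH, DT.
{Lo/C/N, Lo/C/S} → row (7,4) (7,4) (7,4) (7,4) (7,4) (7,4)
{Lo/R/N, Lo/R/S} → row (5,3) (5,3) (4,7) (4,7) (7,6) (7,6)
{Lo/L/N, Lo/L/S} → row (4,7) (7,2) (4,7) (7,2) (4,7) (7,2)
{Mid/C/N, Mid/R/N, Mid/L/N} → row (4,6) (4,6) (4,6) (4,6) (4,6) (4,6)
{Mid/C/S, Mid/R/S, Mid/L/S} → row (6,2) (6,2) (6,2) (6,2) (6,2) (6,2)
{Hi/C/N, Hi/C/S, Hi/R/N, Hi/R/S, Hi/L/N, Hi/L/S} → row (1,4) (1,4) (1,4) (1,4) (1,4) (1,4)
That's 6 distinct rows out of 18 strategies.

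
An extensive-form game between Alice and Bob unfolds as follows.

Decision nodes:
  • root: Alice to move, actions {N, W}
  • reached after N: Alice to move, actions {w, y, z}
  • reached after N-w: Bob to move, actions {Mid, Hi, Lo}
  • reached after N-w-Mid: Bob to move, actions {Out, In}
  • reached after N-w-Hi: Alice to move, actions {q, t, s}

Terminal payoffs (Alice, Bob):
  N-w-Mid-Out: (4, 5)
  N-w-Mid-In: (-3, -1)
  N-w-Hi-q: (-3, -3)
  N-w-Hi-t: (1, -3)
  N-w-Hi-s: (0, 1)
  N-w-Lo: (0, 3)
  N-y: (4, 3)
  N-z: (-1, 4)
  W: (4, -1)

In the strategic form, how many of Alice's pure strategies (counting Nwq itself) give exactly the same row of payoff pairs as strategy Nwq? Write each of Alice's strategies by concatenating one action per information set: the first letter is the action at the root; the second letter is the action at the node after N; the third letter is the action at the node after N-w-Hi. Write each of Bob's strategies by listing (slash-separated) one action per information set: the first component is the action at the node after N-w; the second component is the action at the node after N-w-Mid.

1

Row for Nwq (columns Mid/Out, Mid/In, Hi/Out, Hi/In, Lo/Out, Lo/In): (4,5) (-3,-1) (-3,-3) (-3,-3) (0,3) (0,3).
Every one of Alice's information sets is on the play path for some reply by Bob when Alice follows Nwq.
Changing the action at any of them therefore changes at least one column, so only Nwq itself gives this row.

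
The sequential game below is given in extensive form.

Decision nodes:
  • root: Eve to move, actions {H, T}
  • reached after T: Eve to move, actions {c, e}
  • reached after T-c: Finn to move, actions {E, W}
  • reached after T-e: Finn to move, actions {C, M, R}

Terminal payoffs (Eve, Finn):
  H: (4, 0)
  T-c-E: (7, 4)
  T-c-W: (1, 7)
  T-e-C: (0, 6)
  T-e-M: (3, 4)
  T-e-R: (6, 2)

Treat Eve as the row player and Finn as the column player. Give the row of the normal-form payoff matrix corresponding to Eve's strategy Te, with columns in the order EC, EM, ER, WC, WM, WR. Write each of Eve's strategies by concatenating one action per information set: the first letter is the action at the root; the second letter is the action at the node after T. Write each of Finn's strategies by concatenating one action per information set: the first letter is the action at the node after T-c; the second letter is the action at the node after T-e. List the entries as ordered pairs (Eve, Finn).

vs EC: Eve plays T → Eve plays e at [T] → Finn plays C at [T-e] → (0, 6)
vs EM: Eve plays T → Eve plays e at [T] → Finn plays M at [T-e] → (3, 4)
vs ER: Eve plays T → Eve plays e at [T] → Finn plays R at [T-e] → (6, 2)
vs WC: Eve plays T → Eve plays e at [T] → Finn plays C at [T-e] → (0, 6)
vs WM: Eve plays T → Eve plays e at [T] → Finn plays M at [T-e] → (3, 4)
vs WR: Eve plays T → Eve plays e at [T] → Finn plays R at [T-e] → (6, 2)

(0,6) (3,4) (6,2) (0,6) (3,4) (6,2)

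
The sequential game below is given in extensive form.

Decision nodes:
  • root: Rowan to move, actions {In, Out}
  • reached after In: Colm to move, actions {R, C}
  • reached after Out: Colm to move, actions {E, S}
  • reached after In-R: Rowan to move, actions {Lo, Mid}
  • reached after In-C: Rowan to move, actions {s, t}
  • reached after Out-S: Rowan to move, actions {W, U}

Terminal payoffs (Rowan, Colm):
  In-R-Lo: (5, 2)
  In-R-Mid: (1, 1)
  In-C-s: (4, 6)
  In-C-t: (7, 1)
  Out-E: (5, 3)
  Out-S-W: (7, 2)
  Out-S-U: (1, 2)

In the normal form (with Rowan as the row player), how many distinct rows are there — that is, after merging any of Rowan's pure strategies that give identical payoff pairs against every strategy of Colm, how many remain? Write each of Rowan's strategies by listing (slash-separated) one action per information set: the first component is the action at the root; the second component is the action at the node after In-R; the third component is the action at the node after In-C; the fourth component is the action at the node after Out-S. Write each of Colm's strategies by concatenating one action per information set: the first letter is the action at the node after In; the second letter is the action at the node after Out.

6

Rowan has 16 pure strategies: In/Lo/s/W, In/Lo/s/U, In/Lo/t/W, In/Lo/t/U, In/Mid/s/W, In/Mid/s/U, In/Mid/t/W, In/Mid/t/U, Out/Lo/s/W, Out/Lo/s/U, Out/Lo/t/W, Out/Lo/t/U, Out/Mid/s/W, Out/Mid/s/U, Out/Mid/t/W, Out/Mid/t/U. Columns: RE, RS, CE, CS.
{In/Lo/s/W, In/Lo/s/U} → row (5,2) (5,2) (4,6) (4,6)
{In/Lo/t/W, In/Lo/t/U} → row (5,2) (5,2) (7,1) (7,1)
{In/Mid/s/W, In/Mid/s/U} → row (1,1) (1,1) (4,6) (4,6)
{In/Mid/t/W, In/Mid/t/U} → row (1,1) (1,1) (7,1) (7,1)
{Out/Lo/s/W, Out/Lo/t/W, Out/Mid/s/W, Out/Mid/t/W} → row (5,3) (7,2) (5,3) (7,2)
{Out/Lo/s/U, Out/Lo/t/U, Out/Mid/s/U, Out/Mid/t/U} → row (5,3) (1,2) (5,3) (1,2)
That's 6 distinct rows out of 16 strategies.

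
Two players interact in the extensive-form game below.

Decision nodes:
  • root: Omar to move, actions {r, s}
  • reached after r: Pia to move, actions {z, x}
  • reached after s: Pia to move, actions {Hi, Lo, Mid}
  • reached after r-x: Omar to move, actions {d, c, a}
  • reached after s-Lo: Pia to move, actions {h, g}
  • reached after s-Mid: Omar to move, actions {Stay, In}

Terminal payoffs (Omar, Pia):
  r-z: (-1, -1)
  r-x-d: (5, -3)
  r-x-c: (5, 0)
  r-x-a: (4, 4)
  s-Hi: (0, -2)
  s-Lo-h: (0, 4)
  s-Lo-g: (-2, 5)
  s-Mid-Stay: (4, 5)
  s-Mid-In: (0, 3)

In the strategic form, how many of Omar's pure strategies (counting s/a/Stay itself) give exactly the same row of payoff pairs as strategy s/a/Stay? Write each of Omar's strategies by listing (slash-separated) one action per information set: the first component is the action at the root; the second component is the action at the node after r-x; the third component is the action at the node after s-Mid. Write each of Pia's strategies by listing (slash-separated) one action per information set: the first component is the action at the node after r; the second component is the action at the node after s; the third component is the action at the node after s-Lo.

3

Row for s/a/Stay (columns z/Hi/h, z/Hi/g, z/Lo/h, z/Lo/g, z/Mid/h, z/Mid/g, x/Hi/h, x/Hi/g, x/Lo/h, x/Lo/g, x/Mid/h, x/Mid/g): (0,-2) (0,-2) (0,4) (-2,5) (4,5) (4,5) (0,-2) (0,-2) (0,4) (-2,5) (4,5) (4,5).
Under s/a/Stay, Omar's choice at the node after r-x can never be reached regardless of what Pia does, so varying those choices leaves every outcome unchanged.
Holding the reachable choices fixed and varying the unreachable one freely already gives 3 equivalent strategies.
No other strategy reproduces this row, so those 3 are the full class: s/d/Stay, s/c/Stay, s/a/Stay.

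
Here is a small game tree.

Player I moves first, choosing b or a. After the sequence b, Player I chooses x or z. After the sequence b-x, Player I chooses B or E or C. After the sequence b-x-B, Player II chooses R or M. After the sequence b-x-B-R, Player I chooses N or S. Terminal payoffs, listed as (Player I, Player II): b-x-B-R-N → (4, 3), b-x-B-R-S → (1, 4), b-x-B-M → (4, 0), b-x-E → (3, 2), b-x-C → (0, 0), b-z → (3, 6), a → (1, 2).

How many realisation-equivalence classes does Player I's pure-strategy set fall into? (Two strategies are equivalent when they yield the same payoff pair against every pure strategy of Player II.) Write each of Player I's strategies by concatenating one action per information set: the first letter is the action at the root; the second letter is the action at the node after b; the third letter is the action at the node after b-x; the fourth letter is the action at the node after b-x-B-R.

Player I has 24 pure strategies: bxBN, bxBS, bxEN, bxES, bxCN, bxCS, bzBN, bzBS, bzEN, bzES, bzCN, bzCS, axBN, axBS, axEN, axES, axCN, axCS, azBN, azBS, azEN, azES, azCN, azCS. Columns: R, M.
{bxBN} → row (4,3) (4,0)
{bxBS} → row (1,4) (4,0)
{bxEN, bxES} → row (3,2) (3,2)
{bxCN, bxCS} → row (0,0) (0,0)
{bzBN, bzBS, bzEN, bzES, bzCN, bzCS} → row (3,6) (3,6)
{axBN, axBS, axEN, axES, axCN, axCS, azBN, azBS, azEN, azES, azCN, azCS} → row (1,2) (1,2)
That's 6 distinct rows out of 24 strategies.

6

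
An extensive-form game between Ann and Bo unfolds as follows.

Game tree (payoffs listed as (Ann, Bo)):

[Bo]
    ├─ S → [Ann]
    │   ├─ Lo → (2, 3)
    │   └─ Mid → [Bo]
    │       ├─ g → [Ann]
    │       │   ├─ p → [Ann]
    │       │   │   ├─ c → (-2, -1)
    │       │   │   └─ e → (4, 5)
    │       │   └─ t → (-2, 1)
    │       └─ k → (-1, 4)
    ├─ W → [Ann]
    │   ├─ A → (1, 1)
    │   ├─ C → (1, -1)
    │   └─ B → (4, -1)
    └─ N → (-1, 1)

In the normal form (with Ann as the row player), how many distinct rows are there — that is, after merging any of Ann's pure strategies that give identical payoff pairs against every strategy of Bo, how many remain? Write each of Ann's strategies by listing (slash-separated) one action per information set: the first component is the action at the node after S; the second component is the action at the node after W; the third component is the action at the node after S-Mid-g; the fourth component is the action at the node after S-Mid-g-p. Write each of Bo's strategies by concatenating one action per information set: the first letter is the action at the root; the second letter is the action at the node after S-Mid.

Ann has 24 pure strategies: Lo/A/p/c, Lo/A/p/e, Lo/A/t/c, Lo/A/t/e, Lo/C/p/c, Lo/C/p/e, Lo/C/t/c, Lo/C/t/e, Lo/B/p/c, Lo/B/p/e, Lo/B/t/c, Lo/B/t/e, Mid/A/p/c, Mid/A/p/e, Mid/A/t/c, Mid/A/t/e, Mid/C/p/c, Mid/C/p/e, Mid/C/t/c, Mid/C/t/e, Mid/B/p/c, Mid/B/p/e, Mid/B/t/c, Mid/B/t/e. Columns: Sg, Sk, Wg, Wk, Ng, Nk.
{Lo/A/p/c, Lo/A/p/e, Lo/A/t/c, Lo/A/t/e} → row (2,3) (2,3) (1,1) (1,1) (-1,1) (-1,1)
{Lo/C/p/c, Lo/C/p/e, Lo/C/t/c, Lo/C/t/e} → row (2,3) (2,3) (1,-1) (1,-1) (-1,1) (-1,1)
{Lo/B/p/c, Lo/B/p/e, Lo/B/t/c, Lo/B/t/e} → row (2,3) (2,3) (4,-1) (4,-1) (-1,1) (-1,1)
{Mid/A/p/c} → row (-2,-1) (-1,4) (1,1) (1,1) (-1,1) (-1,1)
{Mid/A/p/e} → row (4,5) (-1,4) (1,1) (1,1) (-1,1) (-1,1)
{Mid/A/t/c, Mid/A/t/e} → row (-2,1) (-1,4) (1,1) (1,1) (-1,1) (-1,1)
{Mid/C/p/c} → row (-2,-1) (-1,4) (1,-1) (1,-1) (-1,1) (-1,1)
{Mid/C/p/e} → row (4,5) (-1,4) (1,-1) (1,-1) (-1,1) (-1,1)
{Mid/C/t/c, Mid/C/t/e} → row (-2,1) (-1,4) (1,-1) (1,-1) (-1,1) (-1,1)
{Mid/B/p/c} → row (-2,-1) (-1,4) (4,-1) (4,-1) (-1,1) (-1,1)
{Mid/B/p/e} → row (4,5) (-1,4) (4,-1) (4,-1) (-1,1) (-1,1)
{Mid/B/t/c, Mid/B/t/e} → row (-2,1) (-1,4) (4,-1) (4,-1) (-1,1) (-1,1)
That's 12 distinct rows out of 24 strategies.

12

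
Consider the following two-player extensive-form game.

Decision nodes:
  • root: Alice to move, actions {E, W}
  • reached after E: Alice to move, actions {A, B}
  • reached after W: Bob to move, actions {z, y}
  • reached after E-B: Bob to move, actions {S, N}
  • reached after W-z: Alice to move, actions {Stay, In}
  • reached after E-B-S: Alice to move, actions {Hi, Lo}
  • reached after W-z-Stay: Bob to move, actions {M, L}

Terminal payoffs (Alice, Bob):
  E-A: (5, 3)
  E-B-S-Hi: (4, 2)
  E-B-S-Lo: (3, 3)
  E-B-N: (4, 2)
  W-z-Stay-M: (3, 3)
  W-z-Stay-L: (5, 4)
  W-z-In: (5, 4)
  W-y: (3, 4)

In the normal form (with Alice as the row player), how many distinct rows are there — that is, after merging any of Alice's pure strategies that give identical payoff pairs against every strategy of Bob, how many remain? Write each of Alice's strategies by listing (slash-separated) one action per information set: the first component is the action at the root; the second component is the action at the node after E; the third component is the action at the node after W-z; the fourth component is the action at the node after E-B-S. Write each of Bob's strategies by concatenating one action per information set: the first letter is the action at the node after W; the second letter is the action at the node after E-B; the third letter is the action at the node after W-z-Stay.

Alice has 16 pure strategies: E/A/Stay/Hi, E/A/Stay/Lo, E/A/In/Hi, E/A/In/Lo, E/B/Stay/Hi, E/B/Stay/Lo, E/B/In/Hi, E/B/In/Lo, W/A/Stay/Hi, W/A/Stay/Lo, W/A/In/Hi, W/A/In/Lo, W/B/Stay/Hi, W/B/Stay/Lo, W/B/In/Hi, W/B/In/Lo. Columns: zSM, zSL, zNM, zNL, ySM, ySL, yNM, yNL.
{E/A/Stay/Hi, E/A/Stay/Lo, E/A/In/Hi, E/A/In/Lo} → row (5,3) (5,3) (5,3) (5,3) (5,3) (5,3) (5,3) (5,3)
{E/B/Stay/Hi, E/B/In/Hi} → row (4,2) (4,2) (4,2) (4,2) (4,2) (4,2) (4,2) (4,2)
{E/B/Stay/Lo, E/B/In/Lo} → row (3,3) (3,3) (4,2) (4,2) (3,3) (3,3) (4,2) (4,2)
{W/A/Stay/Hi, W/A/Stay/Lo, W/B/Stay/Hi, W/B/Stay/Lo} → row (3,3) (5,4) (3,3) (5,4) (3,4) (3,4) (3,4) (3,4)
{W/A/In/Hi, W/A/In/Lo, W/B/In/Hi, W/B/In/Lo} → row (5,4) (5,4) (5,4) (5,4) (3,4) (3,4) (3,4) (3,4)
That's 5 distinct rows out of 16 strategies.

5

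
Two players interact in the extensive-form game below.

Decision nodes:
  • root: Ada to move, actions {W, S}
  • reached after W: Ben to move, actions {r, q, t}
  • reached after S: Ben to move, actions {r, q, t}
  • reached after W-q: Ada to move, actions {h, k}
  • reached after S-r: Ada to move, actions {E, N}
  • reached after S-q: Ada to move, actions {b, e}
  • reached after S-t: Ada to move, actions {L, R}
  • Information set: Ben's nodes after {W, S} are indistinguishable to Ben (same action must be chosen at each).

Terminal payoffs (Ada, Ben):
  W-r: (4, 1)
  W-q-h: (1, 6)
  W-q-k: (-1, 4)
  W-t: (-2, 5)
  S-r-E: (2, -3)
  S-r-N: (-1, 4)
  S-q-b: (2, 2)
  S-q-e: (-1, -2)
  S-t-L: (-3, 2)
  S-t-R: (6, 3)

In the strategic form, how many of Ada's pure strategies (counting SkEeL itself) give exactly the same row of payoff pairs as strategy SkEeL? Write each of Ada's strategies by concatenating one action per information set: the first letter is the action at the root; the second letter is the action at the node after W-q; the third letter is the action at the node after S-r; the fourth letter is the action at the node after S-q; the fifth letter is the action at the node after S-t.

2

Row for SkEeL (columns r, q, t): (2,-3) (-1,-2) (-3,2).
Under SkEeL, Ada's choice at the node after W-q can never be reached regardless of what Ben does, so varying those choices leaves every outcome unchanged.
Holding the reachable choices fixed and varying the unreachable one freely already gives 2 equivalent strategies.
No other strategy reproduces this row, so those 2 are the full class: ShEeL, SkEeL.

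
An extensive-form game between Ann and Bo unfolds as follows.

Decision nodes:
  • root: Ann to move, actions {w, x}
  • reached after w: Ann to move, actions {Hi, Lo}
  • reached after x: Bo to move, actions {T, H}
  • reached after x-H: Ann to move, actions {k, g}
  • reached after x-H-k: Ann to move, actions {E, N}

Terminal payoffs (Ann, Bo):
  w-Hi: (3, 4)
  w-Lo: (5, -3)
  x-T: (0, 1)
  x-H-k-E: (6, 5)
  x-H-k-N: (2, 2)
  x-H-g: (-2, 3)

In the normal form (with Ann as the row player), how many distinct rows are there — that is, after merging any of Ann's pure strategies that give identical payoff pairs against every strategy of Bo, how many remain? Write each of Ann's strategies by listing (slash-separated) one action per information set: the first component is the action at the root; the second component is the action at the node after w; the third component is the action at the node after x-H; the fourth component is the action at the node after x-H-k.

5

Ann has 16 pure strategies: w/Hi/k/E, w/Hi/k/N, w/Hi/g/E, w/Hi/g/N, w/Lo/k/E, w/Lo/k/N, w/Lo/g/E, w/Lo/g/N, x/Hi/k/E, x/Hi/k/N, x/Hi/g/E, x/Hi/g/N, x/Lo/k/E, x/Lo/k/N, x/Lo/g/E, x/Lo/g/N. Columns: T, H.
{w/Hi/k/E, w/Hi/k/N, w/Hi/g/E, w/Hi/g/N} → row (3,4) (3,4)
{w/Lo/k/E, w/Lo/k/N, w/Lo/g/E, w/Lo/g/N} → row (5,-3) (5,-3)
{x/Hi/k/E, x/Lo/k/E} → row (0,1) (6,5)
{x/Hi/k/N, x/Lo/k/N} → row (0,1) (2,2)
{x/Hi/g/E, x/Hi/g/N, x/Lo/g/E, x/Lo/g/N} → row (0,1) (-2,3)
That's 5 distinct rows out of 16 strategies.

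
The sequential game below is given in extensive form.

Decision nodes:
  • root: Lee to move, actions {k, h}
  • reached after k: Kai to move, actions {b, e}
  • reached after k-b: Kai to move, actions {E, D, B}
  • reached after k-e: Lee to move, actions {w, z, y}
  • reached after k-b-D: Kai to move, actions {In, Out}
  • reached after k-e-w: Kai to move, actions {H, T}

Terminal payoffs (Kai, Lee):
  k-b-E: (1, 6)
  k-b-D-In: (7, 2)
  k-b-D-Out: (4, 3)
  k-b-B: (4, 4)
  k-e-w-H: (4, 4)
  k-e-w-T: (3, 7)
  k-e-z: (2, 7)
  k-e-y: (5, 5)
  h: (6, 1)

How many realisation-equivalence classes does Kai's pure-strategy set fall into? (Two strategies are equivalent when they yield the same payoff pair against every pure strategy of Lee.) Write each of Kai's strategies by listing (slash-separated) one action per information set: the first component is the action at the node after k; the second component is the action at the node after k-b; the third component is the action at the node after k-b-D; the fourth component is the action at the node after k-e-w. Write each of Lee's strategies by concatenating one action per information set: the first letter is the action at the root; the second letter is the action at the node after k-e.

6

Kai has 24 pure strategies: b/E/In/H, b/E/In/T, b/E/Out/H, b/E/Out/T, b/D/In/H, b/D/In/T, b/D/Out/H, b/D/Out/T, b/B/In/H, b/B/In/T, b/B/Out/H, b/B/Out/T, e/E/In/H, e/E/In/T, e/E/Out/H, e/E/Out/T, e/D/In/H, e/D/In/T, e/D/Out/H, e/D/Out/T, e/B/In/H, e/B/In/T, e/B/Out/H, e/B/Out/T. Columns: kw, kz, ky, hw, hz, hy.
{b/E/In/H, b/E/In/T, b/E/Out/H, b/E/Out/T} → row (1,6) (1,6) (1,6) (6,1) (6,1) (6,1)
{b/D/In/H, b/D/In/T} → row (7,2) (7,2) (7,2) (6,1) (6,1) (6,1)
{b/D/Out/H, b/D/Out/T} → row (4,3) (4,3) (4,3) (6,1) (6,1) (6,1)
{b/B/In/H, b/B/In/T, b/B/Out/H, b/B/Out/T} → row (4,4) (4,4) (4,4) (6,1) (6,1) (6,1)
{e/E/In/H, e/E/Out/H, e/D/In/H, e/D/Out/H, e/B/In/H, e/B/Out/H} → row (4,4) (2,7) (5,5) (6,1) (6,1) (6,1)
{e/E/In/T, e/E/Out/T, e/D/In/T, e/D/Out/T, e/B/In/T, e/B/Out/T} → row (3,7) (2,7) (5,5) (6,1) (6,1) (6,1)
That's 6 distinct rows out of 24 strategies.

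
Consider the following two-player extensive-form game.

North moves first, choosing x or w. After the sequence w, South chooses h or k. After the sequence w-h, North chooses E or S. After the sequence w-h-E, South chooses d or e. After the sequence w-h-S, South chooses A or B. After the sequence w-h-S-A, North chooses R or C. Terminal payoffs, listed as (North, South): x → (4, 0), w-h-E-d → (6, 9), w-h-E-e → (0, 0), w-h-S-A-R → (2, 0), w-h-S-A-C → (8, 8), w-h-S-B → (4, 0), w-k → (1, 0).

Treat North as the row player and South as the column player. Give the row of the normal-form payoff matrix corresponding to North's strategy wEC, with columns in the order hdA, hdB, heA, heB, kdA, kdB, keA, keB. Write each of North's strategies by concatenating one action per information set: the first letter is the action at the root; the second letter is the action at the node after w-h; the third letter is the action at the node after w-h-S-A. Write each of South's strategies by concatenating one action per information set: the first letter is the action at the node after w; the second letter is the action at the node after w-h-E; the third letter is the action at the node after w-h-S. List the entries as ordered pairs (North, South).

vs hdA: North plays w → South plays h at [w] → North plays E at [w-h] → South plays d at [w-h-E] → (6, 9)
vs hdB: North plays w → South plays h at [w] → North plays E at [w-h] → South plays d at [w-h-E] → (6, 9)
vs heA: North plays w → South plays h at [w] → North plays E at [w-h] → South plays e at [w-h-E] → (0, 0)
vs heB: North plays w → South plays h at [w] → North plays E at [w-h] → South plays e at [w-h-E] → (0, 0)
vs kdA: North plays w → South plays k at [w] → (1, 0)
vs kdB: North plays w → South plays k at [w] → (1, 0)
vs keA: North plays w → South plays k at [w] → (1, 0)
vs keB: North plays w → South plays k at [w] → (1, 0)

(6,9) (6,9) (0,0) (0,0) (1,0) (1,0) (1,0) (1,0)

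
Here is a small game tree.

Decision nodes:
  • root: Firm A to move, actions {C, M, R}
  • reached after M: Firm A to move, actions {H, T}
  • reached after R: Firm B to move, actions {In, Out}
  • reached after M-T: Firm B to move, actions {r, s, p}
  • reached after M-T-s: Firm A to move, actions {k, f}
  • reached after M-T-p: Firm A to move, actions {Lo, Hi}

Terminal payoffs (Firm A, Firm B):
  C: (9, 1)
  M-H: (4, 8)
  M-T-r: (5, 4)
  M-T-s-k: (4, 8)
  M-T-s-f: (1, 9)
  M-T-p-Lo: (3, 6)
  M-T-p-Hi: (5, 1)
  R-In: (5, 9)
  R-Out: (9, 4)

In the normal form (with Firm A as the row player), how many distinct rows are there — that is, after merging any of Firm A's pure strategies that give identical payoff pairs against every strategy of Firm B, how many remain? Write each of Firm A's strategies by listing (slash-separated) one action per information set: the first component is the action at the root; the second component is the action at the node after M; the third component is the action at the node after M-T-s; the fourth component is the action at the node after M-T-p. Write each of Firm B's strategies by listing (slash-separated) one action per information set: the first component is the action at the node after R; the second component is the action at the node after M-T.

7

Firm A has 24 pure strategies: C/H/k/Lo, C/H/k/Hi, C/H/f/Lo, C/H/f/Hi, C/T/k/Lo, C/T/k/Hi, C/T/f/Lo, C/T/f/Hi, M/H/k/Lo, M/H/k/Hi, M/H/f/Lo, M/H/f/Hi, M/T/k/Lo, M/T/k/Hi, M/T/f/Lo, M/T/f/Hi, R/H/k/Lo, R/H/k/Hi, R/H/f/Lo, R/H/f/Hi, R/T/k/Lo, R/T/k/Hi, R/T/f/Lo, R/T/f/Hi. Columns: In/r, In/s, In/p, Out/r, Out/s, Out/p.
{C/H/k/Lo, C/H/k/Hi, C/H/f/Lo, C/H/f/Hi, C/T/k/Lo, C/T/k/Hi, C/T/f/Lo, C/T/f/Hi} → row (9,1) (9,1) (9,1) (9,1) (9,1) (9,1)
{M/H/k/Lo, M/H/k/Hi, M/H/f/Lo, M/H/f/Hi} → row (4,8) (4,8) (4,8) (4,8) (4,8) (4,8)
{M/T/k/Lo} → row (5,4) (4,8) (3,6) (5,4) (4,8) (3,6)
{M/T/k/Hi} → row (5,4) (4,8) (5,1) (5,4) (4,8) (5,1)
{M/T/f/Lo} → row (5,4) (1,9) (3,6) (5,4) (1,9) (3,6)
{M/T/f/Hi} → row (5,4) (1,9) (5,1) (5,4) (1,9) (5,1)
{R/H/k/Lo, R/H/k/Hi, R/H/f/Lo, R/H/f/Hi, R/T/k/Lo, R/T/k/Hi, R/T/f/Lo, R/T/f/Hi} → row (5,9) (5,9) (5,9) (9,4) (9,4) (9,4)
That's 7 distinct rows out of 24 strategies.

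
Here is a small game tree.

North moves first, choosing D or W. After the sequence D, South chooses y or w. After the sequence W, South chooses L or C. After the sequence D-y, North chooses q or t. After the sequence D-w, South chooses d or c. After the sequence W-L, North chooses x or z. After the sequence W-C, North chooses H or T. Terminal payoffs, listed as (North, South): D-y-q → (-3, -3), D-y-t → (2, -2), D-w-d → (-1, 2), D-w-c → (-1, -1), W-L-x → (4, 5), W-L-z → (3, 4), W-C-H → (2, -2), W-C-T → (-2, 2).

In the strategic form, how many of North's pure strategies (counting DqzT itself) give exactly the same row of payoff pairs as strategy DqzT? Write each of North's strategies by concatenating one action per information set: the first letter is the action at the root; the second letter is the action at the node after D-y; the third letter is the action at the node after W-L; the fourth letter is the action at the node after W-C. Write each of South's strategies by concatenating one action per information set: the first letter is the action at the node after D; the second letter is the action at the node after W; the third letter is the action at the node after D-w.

Row for DqzT (columns yLd, yLc, yCd, yCc, wLd, wLc, wCd, wCc): (-3,-3) (-3,-3) (-3,-3) (-3,-3) (-1,2) (-1,-1) (-1,2) (-1,-1).
Under DqzT, North's choice at the node after W-L and at the node after W-C can never be reached regardless of what South does, so varying those choices leaves every outcome unchanged.
Holding the reachable choices fixed and varying the unreachable ones freely already gives 2 × 2 = 4 equivalent strategies.
No other strategy reproduces this row, so those 4 are the full class: DqxH, DqxT, DqzH, DqzT.

4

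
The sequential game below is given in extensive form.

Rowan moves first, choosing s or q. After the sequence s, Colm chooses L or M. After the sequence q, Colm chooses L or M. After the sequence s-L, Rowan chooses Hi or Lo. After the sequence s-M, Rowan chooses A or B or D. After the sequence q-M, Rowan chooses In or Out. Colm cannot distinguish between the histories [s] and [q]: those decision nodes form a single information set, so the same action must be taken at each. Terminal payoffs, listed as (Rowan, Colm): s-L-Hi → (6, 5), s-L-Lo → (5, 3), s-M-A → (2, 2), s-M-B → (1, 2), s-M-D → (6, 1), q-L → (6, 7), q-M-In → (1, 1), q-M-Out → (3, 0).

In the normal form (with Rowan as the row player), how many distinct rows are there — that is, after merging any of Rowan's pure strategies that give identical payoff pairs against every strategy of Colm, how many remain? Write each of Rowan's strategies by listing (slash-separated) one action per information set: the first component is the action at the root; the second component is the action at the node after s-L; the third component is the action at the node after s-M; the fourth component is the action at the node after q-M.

8

Rowan has 24 pure strategies: s/Hi/A/In, s/Hi/A/Out, s/Hi/B/In, s/Hi/B/Out, s/Hi/D/In, s/Hi/D/Out, s/Lo/A/In, s/Lo/A/Out, s/Lo/B/In, s/Lo/B/Out, s/Lo/D/In, s/Lo/D/Out, q/Hi/A/In, q/Hi/A/Out, q/Hi/B/In, q/Hi/B/Out, q/Hi/D/In, q/Hi/D/Out, q/Lo/A/In, q/Lo/A/Out, q/Lo/B/In, q/Lo/B/Out, q/Lo/D/In, q/Lo/D/Out. Columns: L, M.
{s/Hi/A/In, s/Hi/A/Out} → row (6,5) (2,2)
{s/Hi/B/In, s/Hi/B/Out} → row (6,5) (1,2)
{s/Hi/D/In, s/Hi/D/Out} → row (6,5) (6,1)
{s/Lo/A/In, s/Lo/A/Out} → row (5,3) (2,2)
{s/Lo/B/In, s/Lo/B/Out} → row (5,3) (1,2)
{s/Lo/D/In, s/Lo/D/Out} → row (5,3) (6,1)
{q/Hi/A/In, q/Hi/B/In, q/Hi/D/In, q/Lo/A/In, q/Lo/B/In, q/Lo/D/In} → row (6,7) (1,1)
{q/Hi/A/Out, q/Hi/B/Out, q/Hi/D/Out, q/Lo/A/Out, q/Lo/B/Out, q/Lo/D/Out} → row (6,7) (3,0)
That's 8 distinct rows out of 24 strategies.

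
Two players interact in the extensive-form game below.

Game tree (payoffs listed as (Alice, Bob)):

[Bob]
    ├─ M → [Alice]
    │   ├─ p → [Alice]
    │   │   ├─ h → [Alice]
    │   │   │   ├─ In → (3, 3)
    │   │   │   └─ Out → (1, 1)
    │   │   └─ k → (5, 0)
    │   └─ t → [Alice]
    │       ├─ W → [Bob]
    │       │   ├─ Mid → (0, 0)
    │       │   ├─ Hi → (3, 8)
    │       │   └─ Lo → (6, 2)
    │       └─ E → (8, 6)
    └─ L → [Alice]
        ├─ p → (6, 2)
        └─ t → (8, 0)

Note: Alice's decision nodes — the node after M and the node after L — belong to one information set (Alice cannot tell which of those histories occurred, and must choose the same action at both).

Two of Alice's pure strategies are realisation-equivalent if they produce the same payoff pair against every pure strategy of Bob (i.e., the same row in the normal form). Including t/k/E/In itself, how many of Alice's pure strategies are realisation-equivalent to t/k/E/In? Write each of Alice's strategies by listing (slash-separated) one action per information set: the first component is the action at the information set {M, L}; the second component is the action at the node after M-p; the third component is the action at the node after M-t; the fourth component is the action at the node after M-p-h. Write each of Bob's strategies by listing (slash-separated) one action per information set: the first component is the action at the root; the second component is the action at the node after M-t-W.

Row for t/k/E/In (columns M/Mid, M/Hi, M/Lo, L/Mid, L/Hi, L/Lo): (8,6) (8,6) (8,6) (8,0) (8,0) (8,0).
Under t/k/E/In, Alice's choice at the node after M-p and at the node after M-p-h can never be reached regardless of what Bob does, so varying those choices leaves every outcome unchanged.
Holding the reachable choices fixed and varying the unreachable ones freely already gives 2 × 2 = 4 equivalent strategies.
No other strategy reproduces this row, so those 4 are the full class: t/h/E/In, t/h/E/Out, t/k/E/In, t/k/E/Out.

4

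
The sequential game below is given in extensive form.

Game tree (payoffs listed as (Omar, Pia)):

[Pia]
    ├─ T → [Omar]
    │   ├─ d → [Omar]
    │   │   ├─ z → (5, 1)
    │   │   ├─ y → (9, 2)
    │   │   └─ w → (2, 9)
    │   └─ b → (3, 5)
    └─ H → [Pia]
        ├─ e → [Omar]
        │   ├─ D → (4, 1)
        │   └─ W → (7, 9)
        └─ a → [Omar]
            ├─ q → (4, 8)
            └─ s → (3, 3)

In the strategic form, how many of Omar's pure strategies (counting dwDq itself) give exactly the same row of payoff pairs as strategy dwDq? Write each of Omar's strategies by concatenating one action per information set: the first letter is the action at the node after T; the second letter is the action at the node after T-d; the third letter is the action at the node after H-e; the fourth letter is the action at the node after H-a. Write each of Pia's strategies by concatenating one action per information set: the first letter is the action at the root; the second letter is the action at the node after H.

Row for dwDq (columns Te, Ta, He, Ha): (2,9) (2,9) (4,1) (4,8).
Every one of Omar's information sets is on the play path for some reply by Pia when Omar follows dwDq.
Changing the action at any of them therefore changes at least one column, so only dwDq itself gives this row.

1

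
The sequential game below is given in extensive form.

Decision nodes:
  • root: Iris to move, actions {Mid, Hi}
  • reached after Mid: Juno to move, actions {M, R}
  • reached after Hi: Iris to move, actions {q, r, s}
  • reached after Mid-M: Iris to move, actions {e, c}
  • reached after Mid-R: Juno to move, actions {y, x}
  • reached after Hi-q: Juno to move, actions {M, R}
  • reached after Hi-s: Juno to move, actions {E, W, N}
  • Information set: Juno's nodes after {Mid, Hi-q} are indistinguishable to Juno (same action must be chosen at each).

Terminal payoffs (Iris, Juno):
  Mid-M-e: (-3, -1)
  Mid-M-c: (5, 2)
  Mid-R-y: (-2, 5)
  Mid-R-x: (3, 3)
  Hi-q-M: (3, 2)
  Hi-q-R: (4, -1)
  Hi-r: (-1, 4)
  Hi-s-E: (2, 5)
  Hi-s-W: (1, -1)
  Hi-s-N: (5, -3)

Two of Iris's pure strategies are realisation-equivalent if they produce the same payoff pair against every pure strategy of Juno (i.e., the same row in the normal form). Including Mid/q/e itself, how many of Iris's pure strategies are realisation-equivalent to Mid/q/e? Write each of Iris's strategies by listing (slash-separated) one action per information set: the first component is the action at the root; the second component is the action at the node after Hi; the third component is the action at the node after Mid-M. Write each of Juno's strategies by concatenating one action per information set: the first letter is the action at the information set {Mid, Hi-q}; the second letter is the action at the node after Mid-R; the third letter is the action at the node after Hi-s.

Row for Mid/q/e (columns MyE, MyW, MyN, MxE, MxW, MxN, RyE, RyW, RyN, RxE, RxW, RxN): (-3,-1) (-3,-1) (-3,-1) (-3,-1) (-3,-1) (-3,-1) (-2,5) (-2,5) (-2,5) (3,3) (3,3) (3,3).
Under Mid/q/e, Iris's choice at the node after Hi can never be reached regardless of what Juno does, so varying those choices leaves every outcome unchanged.
Holding the reachable choices fixed and varying the unreachable one freely already gives 3 equivalent strategies.
No other strategy reproduces this row, so those 3 are the full class: Mid/q/e, Mid/r/e, Mid/s/e.

3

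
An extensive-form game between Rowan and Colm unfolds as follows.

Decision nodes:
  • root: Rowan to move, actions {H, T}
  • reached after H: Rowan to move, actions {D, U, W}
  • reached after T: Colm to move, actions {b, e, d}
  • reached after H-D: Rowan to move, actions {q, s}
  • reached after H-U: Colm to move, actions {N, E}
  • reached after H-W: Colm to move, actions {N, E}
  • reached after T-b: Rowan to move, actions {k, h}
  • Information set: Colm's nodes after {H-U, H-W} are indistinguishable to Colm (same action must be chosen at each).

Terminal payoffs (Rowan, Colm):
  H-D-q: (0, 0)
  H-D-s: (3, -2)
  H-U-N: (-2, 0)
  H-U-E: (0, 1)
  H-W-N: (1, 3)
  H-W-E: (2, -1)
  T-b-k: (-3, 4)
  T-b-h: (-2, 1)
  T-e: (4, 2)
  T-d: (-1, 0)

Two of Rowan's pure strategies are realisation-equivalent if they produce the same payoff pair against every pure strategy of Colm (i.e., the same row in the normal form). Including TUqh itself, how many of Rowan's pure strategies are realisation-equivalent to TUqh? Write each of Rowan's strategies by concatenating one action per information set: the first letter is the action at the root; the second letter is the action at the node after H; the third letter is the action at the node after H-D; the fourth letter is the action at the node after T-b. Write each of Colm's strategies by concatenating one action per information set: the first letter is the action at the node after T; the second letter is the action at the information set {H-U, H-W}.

Row for TUqh (columns bN, bE, eN, eE, dN, dE): (-2,1) (-2,1) (4,2) (4,2) (-1,0) (-1,0).
Under TUqh, Rowan's choice at the node after H and at the node after H-D can never be reached regardless of what Colm does, so varying those choices leaves every outcome unchanged.
Holding the reachable choices fixed and varying the unreachable ones freely already gives 3 × 2 = 6 equivalent strategies.
No other strategy reproduces this row, so those 6 are the full class: TDqh, TDsh, TUqh, TUsh, TWqh, TWsh.

6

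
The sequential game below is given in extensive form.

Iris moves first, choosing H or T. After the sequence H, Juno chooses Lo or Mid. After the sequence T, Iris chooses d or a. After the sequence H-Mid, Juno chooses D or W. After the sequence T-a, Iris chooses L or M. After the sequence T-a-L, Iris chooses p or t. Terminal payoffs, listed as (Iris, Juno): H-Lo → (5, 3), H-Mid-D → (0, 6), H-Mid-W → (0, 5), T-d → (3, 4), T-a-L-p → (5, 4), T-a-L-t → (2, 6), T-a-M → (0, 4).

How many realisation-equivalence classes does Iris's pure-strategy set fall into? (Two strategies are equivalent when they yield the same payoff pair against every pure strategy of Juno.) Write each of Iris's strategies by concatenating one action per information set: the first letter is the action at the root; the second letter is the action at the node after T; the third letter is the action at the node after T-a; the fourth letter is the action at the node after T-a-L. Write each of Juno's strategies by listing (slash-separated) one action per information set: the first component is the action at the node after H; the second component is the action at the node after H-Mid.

5

Iris has 16 pure strategies: HdLp, HdLt, HdMp, HdMt, HaLp, HaLt, HaMp, HaMt, TdLp, TdLt, TdMp, TdMt, TaLp, TaLt, TaMp, TaMt. Columns: Lo/D, Lo/W, Mid/D, Mid/W.
{HdLp, HdLt, HdMp, HdMt, HaLp, HaLt, HaMp, HaMt} → row (5,3) (5,3) (0,6) (0,5)
{TdLp, TdLt, TdMp, TdMt} → row (3,4) (3,4) (3,4) (3,4)
{TaLp} → row (5,4) (5,4) (5,4) (5,4)
{TaLt} → row (2,6) (2,6) (2,6) (2,6)
{TaMp, TaMt} → row (0,4) (0,4) (0,4) (0,4)
That's 5 distinct rows out of 16 strategies.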